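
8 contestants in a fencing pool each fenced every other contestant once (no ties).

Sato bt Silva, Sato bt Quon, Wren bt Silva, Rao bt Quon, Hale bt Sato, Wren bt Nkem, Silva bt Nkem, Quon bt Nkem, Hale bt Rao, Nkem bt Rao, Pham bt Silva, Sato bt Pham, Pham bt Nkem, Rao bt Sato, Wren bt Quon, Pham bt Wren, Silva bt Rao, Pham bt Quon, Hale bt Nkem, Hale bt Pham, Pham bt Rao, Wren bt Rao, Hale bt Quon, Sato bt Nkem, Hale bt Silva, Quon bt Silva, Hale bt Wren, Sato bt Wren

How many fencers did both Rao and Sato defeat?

1

Rao beat: Quon, Sato.
Sato beat: Quon, Nkem, Silva, Wren, Pham.
Both beat: Quon — 1.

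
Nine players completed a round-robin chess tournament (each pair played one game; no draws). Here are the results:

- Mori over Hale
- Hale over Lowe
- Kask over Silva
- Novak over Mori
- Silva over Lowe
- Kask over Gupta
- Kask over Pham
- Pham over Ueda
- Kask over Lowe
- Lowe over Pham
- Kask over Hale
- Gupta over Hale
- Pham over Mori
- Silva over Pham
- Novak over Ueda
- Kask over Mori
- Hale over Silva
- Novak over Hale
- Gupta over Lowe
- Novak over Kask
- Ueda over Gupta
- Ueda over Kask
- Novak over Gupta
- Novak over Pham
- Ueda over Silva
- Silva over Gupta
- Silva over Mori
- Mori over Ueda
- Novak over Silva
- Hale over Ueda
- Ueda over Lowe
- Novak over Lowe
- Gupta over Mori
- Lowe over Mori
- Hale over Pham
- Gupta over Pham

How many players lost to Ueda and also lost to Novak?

4

Ueda beat: Silva, Gupta, Lowe, Kask.
Novak beat: Ueda, Pham, Mori, Silva, Gupta, Hale, Lowe, Kask.
Both beat: Silva, Gupta, Lowe, Kask — 4.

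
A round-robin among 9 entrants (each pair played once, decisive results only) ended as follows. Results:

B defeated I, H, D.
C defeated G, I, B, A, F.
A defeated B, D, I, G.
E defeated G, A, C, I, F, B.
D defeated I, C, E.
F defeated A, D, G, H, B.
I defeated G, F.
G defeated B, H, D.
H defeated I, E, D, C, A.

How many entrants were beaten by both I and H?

0

I beat: F, G.
H beat: A, C, D, E, I.
No one was beaten by both.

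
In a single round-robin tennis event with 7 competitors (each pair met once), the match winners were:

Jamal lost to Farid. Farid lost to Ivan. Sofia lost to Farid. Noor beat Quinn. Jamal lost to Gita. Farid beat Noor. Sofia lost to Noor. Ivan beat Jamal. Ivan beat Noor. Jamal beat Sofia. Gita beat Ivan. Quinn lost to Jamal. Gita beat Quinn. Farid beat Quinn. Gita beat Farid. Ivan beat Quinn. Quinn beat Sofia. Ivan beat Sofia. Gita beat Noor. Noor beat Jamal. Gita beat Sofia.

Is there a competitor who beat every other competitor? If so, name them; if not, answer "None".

Gita has 6 wins out of 6 opponents — a perfect record.

Gita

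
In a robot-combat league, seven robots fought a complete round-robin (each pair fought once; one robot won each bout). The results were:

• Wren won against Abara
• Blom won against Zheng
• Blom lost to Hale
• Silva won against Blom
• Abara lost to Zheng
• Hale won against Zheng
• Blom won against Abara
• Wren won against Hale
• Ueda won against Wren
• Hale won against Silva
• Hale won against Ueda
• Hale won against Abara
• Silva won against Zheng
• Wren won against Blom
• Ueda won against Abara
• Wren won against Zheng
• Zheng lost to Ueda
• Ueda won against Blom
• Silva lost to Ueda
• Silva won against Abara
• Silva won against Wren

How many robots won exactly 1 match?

Win totals: Abara 0, Silva 4, Blom 2, Ueda 5, Wren 4, Hale 5, Zheng 1.
Exactly 1: Zheng — 1 robot.

1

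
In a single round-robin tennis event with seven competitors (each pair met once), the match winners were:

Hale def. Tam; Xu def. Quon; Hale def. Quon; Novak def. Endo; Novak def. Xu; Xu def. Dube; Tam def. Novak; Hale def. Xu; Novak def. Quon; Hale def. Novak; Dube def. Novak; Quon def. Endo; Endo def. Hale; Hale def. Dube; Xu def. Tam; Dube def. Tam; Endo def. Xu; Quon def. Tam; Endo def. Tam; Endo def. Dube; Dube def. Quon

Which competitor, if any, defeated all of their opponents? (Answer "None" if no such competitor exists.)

None

Highest win total is Hale with 5 (out of 6 possible).
Hale lost to Endo, so no competitor went undefeated.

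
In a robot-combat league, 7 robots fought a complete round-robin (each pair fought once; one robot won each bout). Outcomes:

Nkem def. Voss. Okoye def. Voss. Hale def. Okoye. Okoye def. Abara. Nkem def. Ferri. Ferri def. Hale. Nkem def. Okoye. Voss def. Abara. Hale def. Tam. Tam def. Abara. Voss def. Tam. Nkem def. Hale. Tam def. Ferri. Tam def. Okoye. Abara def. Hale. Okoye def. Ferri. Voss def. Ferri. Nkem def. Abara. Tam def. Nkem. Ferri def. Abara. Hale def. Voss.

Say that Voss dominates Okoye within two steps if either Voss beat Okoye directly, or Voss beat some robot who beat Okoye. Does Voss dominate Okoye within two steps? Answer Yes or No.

Yes

Voss did not beat Okoye directly.
Voss beat Tam, Abara, Ferri. Of those, Tam beat Okoye.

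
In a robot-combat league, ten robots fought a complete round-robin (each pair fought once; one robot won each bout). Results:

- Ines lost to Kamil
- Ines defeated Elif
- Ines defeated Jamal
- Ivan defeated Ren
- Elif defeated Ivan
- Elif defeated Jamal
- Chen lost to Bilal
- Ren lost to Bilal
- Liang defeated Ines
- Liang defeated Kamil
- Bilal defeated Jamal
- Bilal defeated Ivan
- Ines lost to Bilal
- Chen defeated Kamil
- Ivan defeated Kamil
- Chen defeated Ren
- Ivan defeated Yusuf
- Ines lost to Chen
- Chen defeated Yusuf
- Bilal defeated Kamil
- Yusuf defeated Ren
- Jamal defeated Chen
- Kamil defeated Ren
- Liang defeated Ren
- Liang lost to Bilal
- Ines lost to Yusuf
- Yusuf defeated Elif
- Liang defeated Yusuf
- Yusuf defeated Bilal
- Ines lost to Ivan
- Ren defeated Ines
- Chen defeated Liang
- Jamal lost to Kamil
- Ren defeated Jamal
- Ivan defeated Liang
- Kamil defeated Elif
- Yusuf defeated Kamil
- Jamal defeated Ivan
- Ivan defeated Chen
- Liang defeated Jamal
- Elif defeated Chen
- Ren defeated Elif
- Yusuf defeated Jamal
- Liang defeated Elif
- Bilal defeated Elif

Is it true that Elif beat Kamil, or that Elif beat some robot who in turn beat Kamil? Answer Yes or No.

Yes

Elif did not beat Kamil directly.
Elif beat Ivan, Chen, Jamal. Of those, Ivan beat Kamil.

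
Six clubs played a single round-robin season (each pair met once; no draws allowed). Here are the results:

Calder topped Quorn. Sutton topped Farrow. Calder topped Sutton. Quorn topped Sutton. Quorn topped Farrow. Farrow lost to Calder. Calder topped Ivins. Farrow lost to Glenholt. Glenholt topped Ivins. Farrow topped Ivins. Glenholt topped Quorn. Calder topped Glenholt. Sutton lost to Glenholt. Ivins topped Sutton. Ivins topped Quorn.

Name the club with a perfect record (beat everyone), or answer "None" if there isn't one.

Calder

Calder has 5 wins out of 5 opponents — a perfect record.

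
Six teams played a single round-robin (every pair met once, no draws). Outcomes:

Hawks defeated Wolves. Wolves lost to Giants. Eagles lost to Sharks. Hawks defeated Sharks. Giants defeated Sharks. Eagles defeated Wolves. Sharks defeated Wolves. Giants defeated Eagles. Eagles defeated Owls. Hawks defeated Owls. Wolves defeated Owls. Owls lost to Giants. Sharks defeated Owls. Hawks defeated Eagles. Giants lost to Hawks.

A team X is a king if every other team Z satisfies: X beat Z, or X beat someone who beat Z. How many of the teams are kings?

Giants cannot reach Hawks in two steps.
Sharks cannot reach Giants, Hawks in two steps.
Owls cannot reach Giants, Sharks, Hawks, Wolves, Eagles in two steps.
Hawks reaches everyone (king).
Wolves cannot reach Giants, Sharks, Hawks, Eagles in two steps.
Eagles cannot reach Giants, Sharks, Hawks in two steps.
Kings: Hawks — 1.

1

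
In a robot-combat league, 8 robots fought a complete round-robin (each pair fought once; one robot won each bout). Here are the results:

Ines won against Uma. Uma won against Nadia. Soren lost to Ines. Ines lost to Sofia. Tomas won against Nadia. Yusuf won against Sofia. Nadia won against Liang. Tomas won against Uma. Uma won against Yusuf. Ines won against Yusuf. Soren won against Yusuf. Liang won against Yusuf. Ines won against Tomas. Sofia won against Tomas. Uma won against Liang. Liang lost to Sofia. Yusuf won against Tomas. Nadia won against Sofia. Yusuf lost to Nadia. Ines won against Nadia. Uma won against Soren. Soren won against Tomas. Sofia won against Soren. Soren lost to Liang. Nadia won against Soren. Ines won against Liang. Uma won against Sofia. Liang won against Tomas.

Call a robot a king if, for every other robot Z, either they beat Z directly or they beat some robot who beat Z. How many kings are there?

Nadia cannot reach Uma in two steps.
Ines reaches everyone (king).
Yusuf reaches everyone (king).
Tomas cannot reach Ines in two steps.
Liang cannot reach Ines in two steps.
Uma reaches everyone (king).
Sofia reaches everyone (king).
Soren cannot reach Ines, Liang in two steps.
Kings: Ines, Yusuf, Uma, Sofia — 4.

4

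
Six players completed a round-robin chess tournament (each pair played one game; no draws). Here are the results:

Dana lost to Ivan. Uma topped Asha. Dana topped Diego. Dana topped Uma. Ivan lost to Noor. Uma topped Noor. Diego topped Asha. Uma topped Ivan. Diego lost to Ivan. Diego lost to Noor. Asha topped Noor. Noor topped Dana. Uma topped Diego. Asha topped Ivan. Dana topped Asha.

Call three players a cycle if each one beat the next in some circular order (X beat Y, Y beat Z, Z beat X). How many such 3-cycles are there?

6

Win totals: Uma 4, Noor 3, Ivan 2, Asha 2, Diego 1, Dana 3.
A player with w wins dominates both others in C(w,2) triples; summing gives 6 + 3 + 1 + 1 + 0 + 3 = 14 transitive triples.
Total triples C(6,3) = 20, so cyclic triples = 20 − 14 = 6.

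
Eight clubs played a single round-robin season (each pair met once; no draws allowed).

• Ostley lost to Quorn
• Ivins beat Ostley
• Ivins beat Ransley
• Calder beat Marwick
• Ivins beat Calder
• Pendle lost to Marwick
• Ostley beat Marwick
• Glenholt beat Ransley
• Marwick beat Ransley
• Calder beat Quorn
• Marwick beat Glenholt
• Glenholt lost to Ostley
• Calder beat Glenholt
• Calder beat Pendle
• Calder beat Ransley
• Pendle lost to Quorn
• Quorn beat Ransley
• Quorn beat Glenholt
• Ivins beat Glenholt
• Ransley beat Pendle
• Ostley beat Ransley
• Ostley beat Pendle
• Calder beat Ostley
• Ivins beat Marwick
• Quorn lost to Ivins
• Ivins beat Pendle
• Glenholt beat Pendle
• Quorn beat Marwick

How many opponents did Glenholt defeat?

Glenholt's results: beat Pendle, Ransley; lost to Marwick, Quorn, Ivins, Ostley, Calder.
That is 2 wins.

2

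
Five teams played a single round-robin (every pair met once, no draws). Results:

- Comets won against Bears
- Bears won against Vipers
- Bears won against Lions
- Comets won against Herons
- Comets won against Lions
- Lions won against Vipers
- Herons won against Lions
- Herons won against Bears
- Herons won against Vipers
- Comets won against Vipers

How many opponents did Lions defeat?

1

Lions' results: beat Vipers; lost to Bears, Comets, Herons.
That is 1 win.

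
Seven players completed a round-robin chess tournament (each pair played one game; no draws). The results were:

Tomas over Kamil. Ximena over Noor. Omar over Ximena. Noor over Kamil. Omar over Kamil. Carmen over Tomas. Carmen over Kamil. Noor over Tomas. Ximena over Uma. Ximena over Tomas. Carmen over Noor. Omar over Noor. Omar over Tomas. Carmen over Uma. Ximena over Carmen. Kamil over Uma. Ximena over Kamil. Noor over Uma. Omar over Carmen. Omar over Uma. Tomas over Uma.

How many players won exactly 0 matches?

1

Win totals: Omar 6, Carmen 4, Noor 3, Ximena 5, Kamil 1, Uma 0, Tomas 2.
Exactly 0: Uma — 1 player.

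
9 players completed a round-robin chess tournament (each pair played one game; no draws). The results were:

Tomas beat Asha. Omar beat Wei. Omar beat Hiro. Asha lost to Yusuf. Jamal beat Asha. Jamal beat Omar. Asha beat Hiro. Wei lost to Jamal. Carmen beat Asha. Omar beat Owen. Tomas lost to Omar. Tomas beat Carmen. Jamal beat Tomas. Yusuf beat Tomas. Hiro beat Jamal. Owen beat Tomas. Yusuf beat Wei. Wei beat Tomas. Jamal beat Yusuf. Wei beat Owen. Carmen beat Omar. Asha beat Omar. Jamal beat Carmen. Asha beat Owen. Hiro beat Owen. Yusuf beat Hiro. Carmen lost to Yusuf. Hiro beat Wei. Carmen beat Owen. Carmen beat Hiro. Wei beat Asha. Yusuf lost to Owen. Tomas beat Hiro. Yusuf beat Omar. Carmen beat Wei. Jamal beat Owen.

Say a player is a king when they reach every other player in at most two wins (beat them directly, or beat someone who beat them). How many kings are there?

5

Jamal reaches everyone (king).
Omar reaches everyone (king).
Owen cannot reach Jamal in two steps.
Wei cannot reach Jamal in two steps.
Yusuf reaches everyone (king).
Carmen reaches everyone (king).
Asha cannot reach Carmen in two steps.
Hiro reaches everyone (king).
Tomas cannot reach Yusuf in two steps.
Kings: Jamal, Omar, Yusuf, Carmen, Hiro — 5.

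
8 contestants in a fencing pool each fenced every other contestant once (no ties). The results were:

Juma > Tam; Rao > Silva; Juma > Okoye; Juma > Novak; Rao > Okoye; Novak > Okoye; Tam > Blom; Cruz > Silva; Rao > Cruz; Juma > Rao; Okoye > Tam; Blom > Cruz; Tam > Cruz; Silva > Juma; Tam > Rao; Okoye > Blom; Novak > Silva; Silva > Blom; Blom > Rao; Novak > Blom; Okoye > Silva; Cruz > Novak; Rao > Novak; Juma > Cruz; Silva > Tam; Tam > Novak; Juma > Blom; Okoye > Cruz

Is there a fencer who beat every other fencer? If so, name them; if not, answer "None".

None

Highest win total is Juma with 6 (out of 7 possible).
Juma lost to Silva, so no fencer went undefeated.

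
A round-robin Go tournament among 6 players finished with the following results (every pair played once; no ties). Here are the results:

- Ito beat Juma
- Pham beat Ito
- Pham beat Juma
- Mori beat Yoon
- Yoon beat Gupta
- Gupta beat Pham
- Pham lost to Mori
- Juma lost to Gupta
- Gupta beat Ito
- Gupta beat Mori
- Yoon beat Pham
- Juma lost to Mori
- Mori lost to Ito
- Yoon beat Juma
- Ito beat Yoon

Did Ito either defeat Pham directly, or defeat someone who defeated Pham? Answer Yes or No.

Ito did not beat Pham directly.
Ito beat Mori, Yoon, Juma. Of those, Mori beat Pham.

Yes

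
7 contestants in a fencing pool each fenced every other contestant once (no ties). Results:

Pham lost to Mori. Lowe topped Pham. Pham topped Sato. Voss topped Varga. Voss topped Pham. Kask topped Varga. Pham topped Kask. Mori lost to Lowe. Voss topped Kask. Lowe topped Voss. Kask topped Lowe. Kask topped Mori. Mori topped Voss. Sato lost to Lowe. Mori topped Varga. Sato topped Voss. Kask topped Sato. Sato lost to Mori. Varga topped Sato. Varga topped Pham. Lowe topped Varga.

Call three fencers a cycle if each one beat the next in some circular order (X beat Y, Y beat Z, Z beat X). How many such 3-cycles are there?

8

Win totals: Kask 4, Lowe 5, Voss 3, Sato 1, Mori 4, Pham 2, Varga 2.
A fencer with w wins dominates both others in C(w,2) triples; summing gives 6 + 10 + 3 + 0 + 6 + 1 + 1 = 27 transitive triples.
Total triples C(7,3) = 35, so cyclic triples = 35 − 27 = 8.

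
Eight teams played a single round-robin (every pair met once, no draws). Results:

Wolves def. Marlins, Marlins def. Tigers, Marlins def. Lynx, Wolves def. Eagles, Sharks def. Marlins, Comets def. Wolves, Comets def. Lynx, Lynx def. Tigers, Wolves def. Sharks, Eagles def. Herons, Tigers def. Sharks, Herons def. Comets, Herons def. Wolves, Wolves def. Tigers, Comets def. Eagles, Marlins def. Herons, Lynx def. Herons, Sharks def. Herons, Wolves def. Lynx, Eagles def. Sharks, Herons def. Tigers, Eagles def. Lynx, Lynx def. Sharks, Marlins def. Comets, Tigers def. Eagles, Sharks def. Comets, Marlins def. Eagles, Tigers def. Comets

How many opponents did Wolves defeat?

Wolves' results: beat Eagles, Lynx, Marlins, Tigers, Sharks; lost to Herons, Comets.
That is 5 wins.

5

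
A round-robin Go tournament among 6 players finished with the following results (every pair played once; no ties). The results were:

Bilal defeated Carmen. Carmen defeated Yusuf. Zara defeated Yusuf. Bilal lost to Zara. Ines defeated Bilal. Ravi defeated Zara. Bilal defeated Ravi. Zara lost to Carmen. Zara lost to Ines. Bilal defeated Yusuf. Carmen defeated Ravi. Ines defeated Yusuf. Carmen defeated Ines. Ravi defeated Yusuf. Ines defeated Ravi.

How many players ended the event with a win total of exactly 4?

Win totals: Ravi 2, Yusuf 0, Ines 4, Zara 2, Carmen 4, Bilal 3.
Exactly 4: Ines, Carmen — 2 players.

2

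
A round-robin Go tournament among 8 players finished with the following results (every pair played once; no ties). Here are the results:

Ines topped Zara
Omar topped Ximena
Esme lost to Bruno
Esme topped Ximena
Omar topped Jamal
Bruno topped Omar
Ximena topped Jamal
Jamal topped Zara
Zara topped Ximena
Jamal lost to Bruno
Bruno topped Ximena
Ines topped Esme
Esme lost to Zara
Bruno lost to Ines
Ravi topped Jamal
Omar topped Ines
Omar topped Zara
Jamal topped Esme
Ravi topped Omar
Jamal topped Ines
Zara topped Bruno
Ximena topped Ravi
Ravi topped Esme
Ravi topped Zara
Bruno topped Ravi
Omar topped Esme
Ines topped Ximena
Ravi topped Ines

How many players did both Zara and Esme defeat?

Zara beat: Ximena, Esme, Bruno.
Esme beat: Ximena.
Both beat: Ximena — 1.

1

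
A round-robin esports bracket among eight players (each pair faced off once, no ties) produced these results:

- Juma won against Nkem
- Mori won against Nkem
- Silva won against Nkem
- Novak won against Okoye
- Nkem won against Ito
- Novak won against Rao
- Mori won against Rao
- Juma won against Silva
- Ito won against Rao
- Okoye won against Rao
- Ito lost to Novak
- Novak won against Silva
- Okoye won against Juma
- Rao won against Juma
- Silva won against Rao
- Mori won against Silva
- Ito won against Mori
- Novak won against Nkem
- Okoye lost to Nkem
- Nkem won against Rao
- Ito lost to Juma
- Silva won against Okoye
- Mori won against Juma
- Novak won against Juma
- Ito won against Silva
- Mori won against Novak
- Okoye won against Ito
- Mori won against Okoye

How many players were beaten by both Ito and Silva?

1

Ito beat: Rao, Mori, Silva.
Silva beat: Rao, Nkem, Okoye.
Both beat: Rao — 1.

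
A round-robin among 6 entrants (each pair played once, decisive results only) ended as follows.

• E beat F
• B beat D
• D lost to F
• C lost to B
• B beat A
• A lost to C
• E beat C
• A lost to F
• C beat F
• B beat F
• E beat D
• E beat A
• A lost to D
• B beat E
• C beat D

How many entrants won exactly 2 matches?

1

Win totals: A 0, B 5, C 3, D 1, E 4, F 2.
Exactly 2: F — 1 entrant.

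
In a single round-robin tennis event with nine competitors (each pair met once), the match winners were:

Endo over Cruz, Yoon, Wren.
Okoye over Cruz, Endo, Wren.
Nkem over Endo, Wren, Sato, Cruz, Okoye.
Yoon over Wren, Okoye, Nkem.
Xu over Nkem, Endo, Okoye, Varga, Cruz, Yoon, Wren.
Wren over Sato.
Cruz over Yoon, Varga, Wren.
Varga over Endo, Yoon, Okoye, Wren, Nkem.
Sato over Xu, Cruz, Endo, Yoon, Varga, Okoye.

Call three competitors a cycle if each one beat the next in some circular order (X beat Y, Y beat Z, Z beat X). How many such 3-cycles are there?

16

Win totals: Wren 1, Xu 7, Endo 3, Cruz 3, Varga 5, Yoon 3, Sato 6, Nkem 5, Okoye 3.
A competitor with w wins dominates both others in C(w,2) triples; summing gives 0 + 21 + 3 + 3 + 10 + 3 + 15 + 10 + 3 = 68 transitive triples.
Total triples C(9,3) = 84, so cyclic triples = 84 − 68 = 16.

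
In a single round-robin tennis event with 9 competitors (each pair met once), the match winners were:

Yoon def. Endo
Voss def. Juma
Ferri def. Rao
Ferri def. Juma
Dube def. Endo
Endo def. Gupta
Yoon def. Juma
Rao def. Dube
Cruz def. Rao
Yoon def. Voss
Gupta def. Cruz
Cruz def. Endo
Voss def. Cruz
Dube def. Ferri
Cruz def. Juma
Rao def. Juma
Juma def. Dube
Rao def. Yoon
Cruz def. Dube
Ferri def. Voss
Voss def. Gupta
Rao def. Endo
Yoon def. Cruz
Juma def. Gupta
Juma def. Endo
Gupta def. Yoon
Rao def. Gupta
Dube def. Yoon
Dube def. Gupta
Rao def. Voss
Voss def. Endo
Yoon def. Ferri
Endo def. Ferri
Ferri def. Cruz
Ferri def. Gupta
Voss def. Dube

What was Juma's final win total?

3

Juma's results: beat Gupta, Endo, Dube; lost to Cruz, Yoon, Ferri, Rao, Voss.
That is 3 wins.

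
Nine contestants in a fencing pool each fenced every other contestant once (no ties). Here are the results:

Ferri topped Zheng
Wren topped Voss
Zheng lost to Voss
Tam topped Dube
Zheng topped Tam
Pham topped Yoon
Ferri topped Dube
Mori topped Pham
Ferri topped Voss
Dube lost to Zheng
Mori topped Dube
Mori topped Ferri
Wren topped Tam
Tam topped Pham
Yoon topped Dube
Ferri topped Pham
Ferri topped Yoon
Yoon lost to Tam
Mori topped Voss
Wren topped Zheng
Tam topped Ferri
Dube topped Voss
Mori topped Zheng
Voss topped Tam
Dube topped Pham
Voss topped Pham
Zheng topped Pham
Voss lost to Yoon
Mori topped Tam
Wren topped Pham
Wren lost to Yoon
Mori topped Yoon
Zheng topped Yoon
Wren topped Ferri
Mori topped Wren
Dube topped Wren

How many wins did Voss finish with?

3

Voss' results: beat Zheng, Tam, Pham; lost to Mori, Yoon, Ferri, Dube, Wren.
That is 3 wins.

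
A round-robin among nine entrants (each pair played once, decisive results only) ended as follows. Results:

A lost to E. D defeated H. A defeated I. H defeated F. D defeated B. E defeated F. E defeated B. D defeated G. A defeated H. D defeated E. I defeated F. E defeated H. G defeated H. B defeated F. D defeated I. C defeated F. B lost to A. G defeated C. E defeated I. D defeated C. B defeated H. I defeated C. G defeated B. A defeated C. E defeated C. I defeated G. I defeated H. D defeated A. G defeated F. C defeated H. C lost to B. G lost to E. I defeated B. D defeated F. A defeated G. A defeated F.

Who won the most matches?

Win totals: A 6, B 3, C 2, D 8, E 7, F 0, G 4, H 1, I 5.
D leads with 8 wins (next highest: 7).

D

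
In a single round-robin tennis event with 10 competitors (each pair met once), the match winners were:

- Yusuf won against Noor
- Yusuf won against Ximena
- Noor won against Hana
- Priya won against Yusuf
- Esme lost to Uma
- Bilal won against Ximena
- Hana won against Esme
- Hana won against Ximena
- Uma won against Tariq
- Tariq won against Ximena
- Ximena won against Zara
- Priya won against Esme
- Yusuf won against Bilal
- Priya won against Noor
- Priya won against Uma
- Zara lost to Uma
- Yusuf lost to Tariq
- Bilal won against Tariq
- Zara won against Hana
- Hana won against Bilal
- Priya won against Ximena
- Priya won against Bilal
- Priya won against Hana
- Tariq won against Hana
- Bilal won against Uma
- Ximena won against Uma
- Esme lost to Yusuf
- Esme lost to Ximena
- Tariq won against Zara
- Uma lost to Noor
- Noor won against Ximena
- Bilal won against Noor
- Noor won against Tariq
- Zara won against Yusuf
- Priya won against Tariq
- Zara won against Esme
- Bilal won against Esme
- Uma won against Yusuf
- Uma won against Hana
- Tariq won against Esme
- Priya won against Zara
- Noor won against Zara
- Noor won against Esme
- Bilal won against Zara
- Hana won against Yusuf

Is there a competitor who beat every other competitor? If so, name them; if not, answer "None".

Priya has 9 wins out of 9 opponents — a perfect record.

Priya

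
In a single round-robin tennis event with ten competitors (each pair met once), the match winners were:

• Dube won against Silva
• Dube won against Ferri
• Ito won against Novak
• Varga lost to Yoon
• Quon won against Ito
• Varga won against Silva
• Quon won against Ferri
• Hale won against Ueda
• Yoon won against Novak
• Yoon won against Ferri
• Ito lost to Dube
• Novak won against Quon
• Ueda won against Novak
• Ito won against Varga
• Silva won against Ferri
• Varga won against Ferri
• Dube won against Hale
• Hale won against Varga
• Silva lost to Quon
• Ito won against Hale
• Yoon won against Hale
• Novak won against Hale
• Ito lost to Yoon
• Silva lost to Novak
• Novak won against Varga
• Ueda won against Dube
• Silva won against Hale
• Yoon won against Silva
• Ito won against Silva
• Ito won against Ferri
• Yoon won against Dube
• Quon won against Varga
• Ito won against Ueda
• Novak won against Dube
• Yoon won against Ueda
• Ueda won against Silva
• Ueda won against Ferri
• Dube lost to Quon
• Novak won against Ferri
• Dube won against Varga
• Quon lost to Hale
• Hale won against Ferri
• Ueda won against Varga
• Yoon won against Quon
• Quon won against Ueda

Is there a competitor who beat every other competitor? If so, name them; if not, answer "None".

Yoon has 9 wins out of 9 opponents — a perfect record.

Yoon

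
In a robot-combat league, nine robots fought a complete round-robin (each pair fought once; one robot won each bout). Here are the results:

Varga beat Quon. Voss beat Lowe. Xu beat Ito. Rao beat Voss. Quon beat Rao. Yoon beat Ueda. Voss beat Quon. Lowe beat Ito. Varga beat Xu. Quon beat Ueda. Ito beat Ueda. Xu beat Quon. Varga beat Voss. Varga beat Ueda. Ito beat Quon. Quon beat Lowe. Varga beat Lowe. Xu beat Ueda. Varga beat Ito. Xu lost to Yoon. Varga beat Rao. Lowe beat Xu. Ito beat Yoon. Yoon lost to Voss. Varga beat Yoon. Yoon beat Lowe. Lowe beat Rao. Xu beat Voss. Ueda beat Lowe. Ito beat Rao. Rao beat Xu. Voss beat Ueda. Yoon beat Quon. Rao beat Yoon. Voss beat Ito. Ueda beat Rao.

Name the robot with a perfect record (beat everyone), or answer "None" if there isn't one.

Varga

Varga has 8 wins out of 8 opponents — a perfect record.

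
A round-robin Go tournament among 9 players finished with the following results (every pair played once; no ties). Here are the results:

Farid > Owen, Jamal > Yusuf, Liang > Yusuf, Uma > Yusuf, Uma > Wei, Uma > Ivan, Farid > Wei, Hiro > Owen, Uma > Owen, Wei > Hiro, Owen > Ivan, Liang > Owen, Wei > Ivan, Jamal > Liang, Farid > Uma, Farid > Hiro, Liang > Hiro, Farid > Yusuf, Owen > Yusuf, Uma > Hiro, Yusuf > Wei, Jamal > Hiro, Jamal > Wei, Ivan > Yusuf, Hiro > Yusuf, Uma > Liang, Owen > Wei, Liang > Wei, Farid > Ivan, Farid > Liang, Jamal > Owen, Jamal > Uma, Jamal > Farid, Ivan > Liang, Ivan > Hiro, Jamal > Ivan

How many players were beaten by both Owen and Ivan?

1

Owen beat: Yusuf, Wei, Ivan.
Ivan beat: Liang, Hiro, Yusuf.
Both beat: Yusuf — 1.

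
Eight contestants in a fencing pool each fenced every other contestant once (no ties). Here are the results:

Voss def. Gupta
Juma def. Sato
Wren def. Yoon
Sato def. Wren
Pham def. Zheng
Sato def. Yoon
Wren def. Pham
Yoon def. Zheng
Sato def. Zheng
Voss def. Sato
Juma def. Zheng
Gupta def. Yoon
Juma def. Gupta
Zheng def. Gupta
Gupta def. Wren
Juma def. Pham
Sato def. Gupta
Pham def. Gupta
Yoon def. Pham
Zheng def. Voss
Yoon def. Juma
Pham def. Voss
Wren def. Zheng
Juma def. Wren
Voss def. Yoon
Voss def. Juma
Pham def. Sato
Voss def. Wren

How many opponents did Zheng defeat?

Zheng's results: beat Gupta, Voss; lost to Pham, Juma, Wren, Yoon, Sato.
That is 2 wins.

2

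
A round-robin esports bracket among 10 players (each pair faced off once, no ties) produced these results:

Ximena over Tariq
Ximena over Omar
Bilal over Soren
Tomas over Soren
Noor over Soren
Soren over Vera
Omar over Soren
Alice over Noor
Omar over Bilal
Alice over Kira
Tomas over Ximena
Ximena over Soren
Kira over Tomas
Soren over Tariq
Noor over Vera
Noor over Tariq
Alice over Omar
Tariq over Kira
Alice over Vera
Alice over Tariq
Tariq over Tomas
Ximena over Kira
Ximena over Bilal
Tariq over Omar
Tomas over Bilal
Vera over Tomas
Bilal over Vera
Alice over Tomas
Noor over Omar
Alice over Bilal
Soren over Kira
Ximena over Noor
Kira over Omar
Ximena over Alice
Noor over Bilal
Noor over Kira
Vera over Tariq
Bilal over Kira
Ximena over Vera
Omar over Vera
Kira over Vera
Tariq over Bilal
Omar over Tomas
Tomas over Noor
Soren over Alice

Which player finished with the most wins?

Ximena

Win totals: Bilal 3, Omar 4, Soren 4, Tomas 4, Ximena 8, Alice 7, Tariq 4, Noor 6, Kira 3, Vera 2.
Ximena leads with 8 wins (next highest: 7).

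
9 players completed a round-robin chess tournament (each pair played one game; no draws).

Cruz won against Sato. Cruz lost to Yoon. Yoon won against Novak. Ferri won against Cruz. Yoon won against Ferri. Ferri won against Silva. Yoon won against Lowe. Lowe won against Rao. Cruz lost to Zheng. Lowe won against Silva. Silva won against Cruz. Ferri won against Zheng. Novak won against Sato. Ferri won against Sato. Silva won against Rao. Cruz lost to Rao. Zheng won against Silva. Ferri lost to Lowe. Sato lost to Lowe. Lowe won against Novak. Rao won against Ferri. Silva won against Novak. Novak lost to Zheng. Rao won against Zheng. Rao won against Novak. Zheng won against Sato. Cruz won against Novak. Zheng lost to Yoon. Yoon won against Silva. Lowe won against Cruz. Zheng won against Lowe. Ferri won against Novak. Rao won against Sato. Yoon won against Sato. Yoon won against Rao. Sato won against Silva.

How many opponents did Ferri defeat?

Ferri's results: beat Zheng, Cruz, Silva, Novak, Sato; lost to Yoon, Rao, Lowe.
That is 5 wins.

5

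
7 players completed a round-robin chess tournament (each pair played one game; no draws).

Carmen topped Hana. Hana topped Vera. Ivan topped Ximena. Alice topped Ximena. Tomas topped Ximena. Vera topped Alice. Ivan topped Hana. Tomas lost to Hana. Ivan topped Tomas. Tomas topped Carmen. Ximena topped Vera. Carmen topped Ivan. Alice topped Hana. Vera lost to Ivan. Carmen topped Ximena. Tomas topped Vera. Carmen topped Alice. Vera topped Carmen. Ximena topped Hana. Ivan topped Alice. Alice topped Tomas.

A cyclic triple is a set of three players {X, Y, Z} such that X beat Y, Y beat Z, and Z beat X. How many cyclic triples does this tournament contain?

10

Win totals: Tomas 3, Ivan 5, Carmen 4, Alice 3, Ximena 2, Vera 2, Hana 2.
A player with w wins dominates both others in C(w,2) triples; summing gives 3 + 10 + 6 + 3 + 1 + 1 + 1 = 25 transitive triples.
Total triples C(7,3) = 35, so cyclic triples = 35 − 25 = 10.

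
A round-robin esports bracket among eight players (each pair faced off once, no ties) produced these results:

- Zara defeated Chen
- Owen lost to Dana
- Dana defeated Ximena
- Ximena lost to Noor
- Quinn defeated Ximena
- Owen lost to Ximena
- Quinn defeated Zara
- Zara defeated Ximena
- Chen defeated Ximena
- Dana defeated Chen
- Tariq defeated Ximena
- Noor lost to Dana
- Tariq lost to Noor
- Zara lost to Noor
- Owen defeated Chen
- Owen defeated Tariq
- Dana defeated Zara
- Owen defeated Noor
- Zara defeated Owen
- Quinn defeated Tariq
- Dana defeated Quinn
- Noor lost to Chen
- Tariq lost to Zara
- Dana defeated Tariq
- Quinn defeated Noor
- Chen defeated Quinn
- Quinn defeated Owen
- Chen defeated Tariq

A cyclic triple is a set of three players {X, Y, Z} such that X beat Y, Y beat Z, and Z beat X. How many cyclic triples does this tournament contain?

Win totals: Chen 4, Tariq 1, Owen 3, Quinn 5, Noor 3, Ximena 1, Zara 4, Dana 7.
A player with w wins dominates both others in C(w,2) triples; summing gives 6 + 0 + 3 + 10 + 3 + 0 + 6 + 21 = 49 transitive triples.
Total triples C(8,3) = 56, so cyclic triples = 56 − 49 = 7.

7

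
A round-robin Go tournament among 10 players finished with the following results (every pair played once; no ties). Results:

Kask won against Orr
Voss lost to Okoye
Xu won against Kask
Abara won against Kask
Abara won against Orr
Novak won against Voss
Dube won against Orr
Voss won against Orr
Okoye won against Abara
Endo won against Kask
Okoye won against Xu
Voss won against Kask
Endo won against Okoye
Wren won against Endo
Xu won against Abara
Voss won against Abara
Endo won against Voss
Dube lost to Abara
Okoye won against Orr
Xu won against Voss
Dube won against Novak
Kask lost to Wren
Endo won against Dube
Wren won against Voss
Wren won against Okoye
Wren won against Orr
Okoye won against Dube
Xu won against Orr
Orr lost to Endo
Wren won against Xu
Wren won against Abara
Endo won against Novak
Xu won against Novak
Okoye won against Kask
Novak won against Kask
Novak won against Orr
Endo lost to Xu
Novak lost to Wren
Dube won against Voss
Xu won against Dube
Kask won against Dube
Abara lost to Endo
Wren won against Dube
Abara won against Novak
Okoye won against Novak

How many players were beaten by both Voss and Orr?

0

Voss beat: Orr, Kask, Abara.
Orr beat: no one.
No one was beaten by both.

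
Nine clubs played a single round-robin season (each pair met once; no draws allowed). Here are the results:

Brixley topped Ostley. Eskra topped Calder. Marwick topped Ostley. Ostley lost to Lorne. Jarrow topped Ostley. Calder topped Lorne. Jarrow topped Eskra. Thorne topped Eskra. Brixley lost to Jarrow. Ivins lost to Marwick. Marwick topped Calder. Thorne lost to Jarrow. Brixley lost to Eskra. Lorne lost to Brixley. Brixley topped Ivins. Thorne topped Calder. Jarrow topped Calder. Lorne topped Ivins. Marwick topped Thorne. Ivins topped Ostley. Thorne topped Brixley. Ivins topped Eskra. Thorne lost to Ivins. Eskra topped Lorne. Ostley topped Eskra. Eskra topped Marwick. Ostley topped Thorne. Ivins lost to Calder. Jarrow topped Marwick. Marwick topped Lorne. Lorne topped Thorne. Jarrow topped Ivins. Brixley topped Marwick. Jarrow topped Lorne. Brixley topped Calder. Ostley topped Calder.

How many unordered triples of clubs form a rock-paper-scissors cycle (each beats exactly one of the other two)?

17

Win totals: Jarrow 8, Thorne 3, Brixley 5, Ostley 3, Ivins 3, Calder 2, Eskra 4, Lorne 3, Marwick 5.
A club with w wins dominates both others in C(w,2) triples; summing gives 28 + 3 + 10 + 3 + 3 + 1 + 6 + 3 + 10 = 67 transitive triples.
Total triples C(9,3) = 84, so cyclic triples = 84 − 67 = 17.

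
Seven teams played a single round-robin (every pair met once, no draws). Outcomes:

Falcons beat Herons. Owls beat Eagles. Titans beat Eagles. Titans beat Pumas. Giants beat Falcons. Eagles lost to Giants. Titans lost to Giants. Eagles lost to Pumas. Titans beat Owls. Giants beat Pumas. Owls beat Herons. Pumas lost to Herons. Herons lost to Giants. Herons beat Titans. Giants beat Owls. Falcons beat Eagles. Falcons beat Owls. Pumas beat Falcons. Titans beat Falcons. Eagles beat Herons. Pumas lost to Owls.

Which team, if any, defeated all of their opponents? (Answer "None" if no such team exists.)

Giants

Giants has 6 wins out of 6 opponents — a perfect record.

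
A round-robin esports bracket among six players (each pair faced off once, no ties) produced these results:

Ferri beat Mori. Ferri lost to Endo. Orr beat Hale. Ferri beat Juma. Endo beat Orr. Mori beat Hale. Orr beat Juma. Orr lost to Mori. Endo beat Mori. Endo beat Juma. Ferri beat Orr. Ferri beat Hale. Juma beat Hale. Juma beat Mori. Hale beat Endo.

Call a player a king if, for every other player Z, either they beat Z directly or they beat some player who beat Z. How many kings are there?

3

Juma cannot reach Ferri in two steps.
Endo reaches everyone (king).
Mori cannot reach Ferri in two steps.
Hale reaches everyone (king).
Orr cannot reach Ferri in two steps.
Ferri reaches everyone (king).
Kings: Endo, Hale, Ferri — 3.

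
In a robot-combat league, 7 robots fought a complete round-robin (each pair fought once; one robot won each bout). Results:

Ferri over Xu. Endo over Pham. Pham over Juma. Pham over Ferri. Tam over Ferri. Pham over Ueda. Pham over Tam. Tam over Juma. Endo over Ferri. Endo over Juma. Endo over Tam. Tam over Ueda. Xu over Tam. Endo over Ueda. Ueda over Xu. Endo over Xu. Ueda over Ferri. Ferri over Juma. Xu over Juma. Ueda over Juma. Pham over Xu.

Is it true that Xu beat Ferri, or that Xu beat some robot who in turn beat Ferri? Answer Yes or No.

Xu did not beat Ferri directly.
Xu beat Juma, Tam. Of those, Tam beat Ferri.

Yes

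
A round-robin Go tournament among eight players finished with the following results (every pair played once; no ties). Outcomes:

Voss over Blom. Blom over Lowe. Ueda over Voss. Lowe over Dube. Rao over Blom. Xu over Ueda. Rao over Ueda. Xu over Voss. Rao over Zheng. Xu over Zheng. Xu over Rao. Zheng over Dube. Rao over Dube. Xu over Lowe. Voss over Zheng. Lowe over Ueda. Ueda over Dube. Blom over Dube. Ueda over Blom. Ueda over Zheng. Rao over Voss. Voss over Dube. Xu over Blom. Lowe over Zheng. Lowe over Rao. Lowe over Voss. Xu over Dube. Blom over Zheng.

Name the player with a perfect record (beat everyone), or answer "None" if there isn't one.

Xu

Xu has 7 wins out of 7 opponents — a perfect record.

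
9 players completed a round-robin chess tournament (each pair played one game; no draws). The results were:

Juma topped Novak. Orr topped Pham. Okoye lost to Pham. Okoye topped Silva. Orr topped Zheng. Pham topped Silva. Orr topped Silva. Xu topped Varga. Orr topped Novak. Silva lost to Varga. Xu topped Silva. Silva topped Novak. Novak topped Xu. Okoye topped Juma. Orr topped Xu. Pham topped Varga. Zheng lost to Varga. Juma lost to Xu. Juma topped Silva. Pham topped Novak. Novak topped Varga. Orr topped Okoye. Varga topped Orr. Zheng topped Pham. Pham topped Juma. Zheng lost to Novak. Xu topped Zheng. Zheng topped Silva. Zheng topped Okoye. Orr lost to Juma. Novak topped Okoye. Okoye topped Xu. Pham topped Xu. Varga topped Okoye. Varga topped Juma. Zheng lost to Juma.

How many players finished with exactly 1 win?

Win totals: Okoye 3, Orr 6, Xu 4, Novak 4, Varga 5, Juma 4, Pham 6, Zheng 3, Silva 1.
Exactly 1: Silva — 1 player.

1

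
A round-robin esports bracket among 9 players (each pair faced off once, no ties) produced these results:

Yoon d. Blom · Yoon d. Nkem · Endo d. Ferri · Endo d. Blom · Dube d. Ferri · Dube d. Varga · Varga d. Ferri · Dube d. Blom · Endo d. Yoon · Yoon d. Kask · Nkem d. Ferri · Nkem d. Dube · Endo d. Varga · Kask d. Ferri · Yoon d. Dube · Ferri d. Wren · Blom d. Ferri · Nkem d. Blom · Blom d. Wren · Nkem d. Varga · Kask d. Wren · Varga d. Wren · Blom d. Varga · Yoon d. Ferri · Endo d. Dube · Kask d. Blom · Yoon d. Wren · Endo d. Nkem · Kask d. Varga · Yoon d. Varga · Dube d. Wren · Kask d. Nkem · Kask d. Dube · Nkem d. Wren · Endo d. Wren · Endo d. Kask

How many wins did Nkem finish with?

Nkem's results: beat Blom, Wren, Varga, Dube, Ferri; lost to Yoon, Kask, Endo.
That is 5 wins.

5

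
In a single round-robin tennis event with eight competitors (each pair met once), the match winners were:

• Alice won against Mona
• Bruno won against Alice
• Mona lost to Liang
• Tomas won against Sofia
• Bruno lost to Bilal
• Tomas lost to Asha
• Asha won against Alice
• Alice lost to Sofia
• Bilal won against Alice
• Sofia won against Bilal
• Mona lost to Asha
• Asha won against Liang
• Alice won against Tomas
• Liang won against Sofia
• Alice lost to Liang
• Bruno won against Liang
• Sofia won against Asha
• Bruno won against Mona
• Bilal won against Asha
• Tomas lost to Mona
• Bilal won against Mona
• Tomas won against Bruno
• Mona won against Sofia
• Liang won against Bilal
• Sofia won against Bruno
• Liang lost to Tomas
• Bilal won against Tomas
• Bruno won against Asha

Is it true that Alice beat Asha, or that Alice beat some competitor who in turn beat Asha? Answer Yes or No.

No

Alice did not beat Asha directly.
Alice beat Mona, Tomas, but each of them lost to Asha. No two-step path.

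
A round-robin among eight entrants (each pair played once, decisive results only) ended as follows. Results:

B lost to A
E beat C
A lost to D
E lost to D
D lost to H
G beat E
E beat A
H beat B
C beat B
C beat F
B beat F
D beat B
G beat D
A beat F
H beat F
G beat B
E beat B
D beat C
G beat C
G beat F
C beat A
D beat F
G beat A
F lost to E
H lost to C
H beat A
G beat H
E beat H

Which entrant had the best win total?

G

Win totals: A 2, B 1, C 4, D 5, E 5, F 0, G 7, H 4.
G leads with 7 wins (next highest: 5).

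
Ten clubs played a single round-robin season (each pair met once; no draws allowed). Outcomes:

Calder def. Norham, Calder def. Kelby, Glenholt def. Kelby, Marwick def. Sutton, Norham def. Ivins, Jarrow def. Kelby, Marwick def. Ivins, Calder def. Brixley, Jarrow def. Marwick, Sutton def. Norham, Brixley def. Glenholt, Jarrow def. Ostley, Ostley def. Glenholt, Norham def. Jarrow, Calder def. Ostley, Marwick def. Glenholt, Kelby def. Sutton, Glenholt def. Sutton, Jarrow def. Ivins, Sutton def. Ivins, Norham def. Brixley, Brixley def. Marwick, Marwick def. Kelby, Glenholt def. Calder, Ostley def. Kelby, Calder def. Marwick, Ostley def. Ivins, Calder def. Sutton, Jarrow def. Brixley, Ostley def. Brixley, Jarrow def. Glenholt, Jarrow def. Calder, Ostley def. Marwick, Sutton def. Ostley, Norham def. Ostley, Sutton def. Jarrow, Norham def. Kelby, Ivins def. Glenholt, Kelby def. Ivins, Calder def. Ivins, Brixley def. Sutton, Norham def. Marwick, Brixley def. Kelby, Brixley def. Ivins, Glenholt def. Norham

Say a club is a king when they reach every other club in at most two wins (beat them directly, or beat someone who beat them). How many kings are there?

6

Norham reaches everyone (king).
Ostley cannot reach Jarrow in two steps.
Glenholt reaches everyone (king).
Brixley reaches everyone (king).
Sutton reaches everyone (king).
Ivins cannot reach Ostley, Brixley, Marwick, Jarrow in two steps.
Marwick cannot reach Brixley in two steps.
Calder reaches everyone (king).
Jarrow reaches everyone (king).
Kelby cannot reach Brixley, Marwick, Calder in two steps.
Kings: Norham, Glenholt, Brixley, Sutton, Calder, Jarrow — 6.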